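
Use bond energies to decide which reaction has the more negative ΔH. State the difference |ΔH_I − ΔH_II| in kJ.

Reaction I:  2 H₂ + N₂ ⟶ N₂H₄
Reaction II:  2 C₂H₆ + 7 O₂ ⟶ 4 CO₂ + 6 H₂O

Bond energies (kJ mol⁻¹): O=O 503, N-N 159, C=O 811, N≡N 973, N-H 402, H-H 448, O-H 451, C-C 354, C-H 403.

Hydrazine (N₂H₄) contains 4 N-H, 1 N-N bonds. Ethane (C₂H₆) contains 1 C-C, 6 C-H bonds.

Reaction II, by 2937 kJ

Reaction I:
  Bonds broken (reactants):
    H-H: 2 × 448 = 896
    N≡N: 1 × 973 = 973
    Σ(broken) = 1869 kJ
  Bonds formed (products):
    N-H: 4 × 402 = 1608
    N-N: 1 × 159 = 159
    Σ(formed) = 1767 kJ
  ΔH_I = 1869 − 1767 = +102 kJ
Reaction II:
  Bonds broken (reactants):
    C-C: 2 × 354 = 708
    C-H: 12 × 403 = 4836
    O=O: 7 × 503 = 3521
    Σ(broken) = 9065 kJ
  Bonds formed (products):
    C=O: 8 × 811 = 6488
    O-H: 12 × 451 = 5412
    Σ(formed) = 11900 kJ
  ΔH_II = 9065 − 11900 = −2835 kJ
ΔH_I − ΔH_II = +2937 kJ, so reaction II has the more negative ΔH; |ΔH_I − ΔH_II| = 2937 kJ.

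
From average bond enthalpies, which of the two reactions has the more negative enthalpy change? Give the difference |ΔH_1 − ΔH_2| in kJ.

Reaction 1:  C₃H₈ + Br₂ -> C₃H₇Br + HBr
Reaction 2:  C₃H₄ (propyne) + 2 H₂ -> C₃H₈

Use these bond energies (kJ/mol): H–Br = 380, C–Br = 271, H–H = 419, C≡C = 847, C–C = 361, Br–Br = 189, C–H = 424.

Reaction 1:
  Bonds broken (reactants):
    Br–Br: 1 × 189 = 189
    C–C: 2 × 361 = 722
    C–H: 8 × 424 = 3392
    Σ(broken) = 4303 kJ
  Bonds formed (products):
    C–Br: 1 × 271 = 271
    C–C: 2 × 361 = 722
    C–H: 7 × 424 = 2968
    H–Br: 1 × 380 = 380
    Σ(formed) = 4341 kJ
  ΔH_1 = 4303 − 4341 = −38 kJ
Reaction 2:
  Bonds broken (reactants):
    C≡C: 1 × 847 = 847
    C–C: 1 × 361 = 361
    C–H: 4 × 424 = 1696
    H–H: 2 × 419 = 838
    Σ(broken) = 3742 kJ
  Bonds formed (products):
    C–C: 2 × 361 = 722
    C–H: 8 × 424 = 3392
    Σ(formed) = 4114 kJ
  ΔH_2 = 3742 − 4114 = −372 kJ
ΔH_1 − ΔH_2 = +334 kJ, so reaction 2 has the more negative ΔH; |ΔH_1 − ΔH_2| = 334 kJ.

Reaction 2, by 334 kJ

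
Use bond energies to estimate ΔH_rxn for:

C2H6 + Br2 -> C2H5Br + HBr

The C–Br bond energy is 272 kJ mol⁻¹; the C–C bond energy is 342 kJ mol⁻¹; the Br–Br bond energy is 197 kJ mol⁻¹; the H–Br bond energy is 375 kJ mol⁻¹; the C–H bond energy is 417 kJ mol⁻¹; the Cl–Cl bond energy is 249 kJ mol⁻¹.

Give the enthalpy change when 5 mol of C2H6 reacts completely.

ΔH = −165 kJ

Bonds broken (reactants):
  Br–Br: 1 × 197 = 197
  C–C: 1 × 342 = 342
  C–H: 6 × 417 = 2502
  Σ(broken) = 3041 kJ
Bonds formed (products):
  C–Br: 1 × 272 = 272
  C–C: 1 × 342 = 342
  C–H: 5 × 417 = 2085
  H–Br: 1 × 375 = 375
  Σ(formed) = 3074 kJ
ΔH = Σ(broken) − Σ(formed) = 3041 − 3074 = −33 kJ
For 5× the reaction as written: 5 × (−33) = −165 kJ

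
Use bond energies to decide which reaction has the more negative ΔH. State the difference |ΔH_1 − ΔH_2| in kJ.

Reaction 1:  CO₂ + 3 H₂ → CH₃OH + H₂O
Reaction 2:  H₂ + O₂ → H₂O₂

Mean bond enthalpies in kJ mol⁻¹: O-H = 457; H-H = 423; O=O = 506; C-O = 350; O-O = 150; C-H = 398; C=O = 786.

Reaction 1:
  Bonds broken (reactants):
    C=O: 2 × 786 = 1572
    H-H: 3 × 423 = 1269
    Σ(broken) = 2841 kJ
  Bonds formed (products):
    C-H: 3 × 398 = 1194
    C-O: 1 × 350 = 350
    O-H: 3 × 457 = 1371
    Σ(formed) = 2915 kJ
  ΔH_1 = 2841 − 2915 = −74 kJ
Reaction 2:
  Bonds broken (reactants):
    H-H: 1 × 423 = 423
    O=O: 1 × 506 = 506
    Σ(broken) = 929 kJ
  Bonds formed (products):
    O-H: 2 × 457 = 914
    O-O: 1 × 150 = 150
    Σ(formed) = 1064 kJ
  ΔH_2 = 929 − 1064 = −135 kJ
ΔH_1 − ΔH_2 = +61 kJ, so reaction 2 has the more negative ΔH; |ΔH_1 − ΔH_2| = 61 kJ.

Reaction 2, by 61 kJ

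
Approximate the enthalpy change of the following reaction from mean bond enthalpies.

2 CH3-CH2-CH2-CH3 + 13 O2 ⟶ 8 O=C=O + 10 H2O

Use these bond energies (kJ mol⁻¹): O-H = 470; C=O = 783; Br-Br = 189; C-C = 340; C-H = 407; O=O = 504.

ΔH ≈ −5196 kJ

Bonds broken (reactants):
  C-C: 6 × 340 = 2040
  C-H: 20 × 407 = 8140
  O=O: 13 × 504 = 6552
  Σ(broken) = 16732 kJ
Bonds formed (products):
  C=O: 16 × 783 = 12528
  O-H: 20 × 470 = 9400
  Σ(formed) = 21928 kJ
ΔH = Σ(broken) − Σ(formed) = 16732 − 21928 = −5196 kJ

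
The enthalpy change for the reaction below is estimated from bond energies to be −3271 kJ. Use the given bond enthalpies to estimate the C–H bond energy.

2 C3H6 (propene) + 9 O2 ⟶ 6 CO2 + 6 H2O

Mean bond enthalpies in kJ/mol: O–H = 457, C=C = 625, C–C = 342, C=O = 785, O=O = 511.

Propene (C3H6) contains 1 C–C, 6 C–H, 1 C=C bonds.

D(C–H) ≈ 425 kJ/mol

Let D be the C–H bond energy.
Σ(broken) = 2×342 + 12×D + 2×625 + 9×511 = 6533 + 12D
Σ(formed) = 12×785 + 12×457 = 14904
ΔH = Σ(broken) − Σ(formed) = (6533 + 12D) − (14904) = −8371 + 12D
Setting this equal to −3271 kJ gives 12D = 5100, so D = 425 kJ/mol.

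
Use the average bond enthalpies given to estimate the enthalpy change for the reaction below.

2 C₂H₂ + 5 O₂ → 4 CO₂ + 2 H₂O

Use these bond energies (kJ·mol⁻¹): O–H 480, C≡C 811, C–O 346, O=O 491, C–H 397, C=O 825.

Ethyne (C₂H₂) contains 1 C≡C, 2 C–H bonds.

Bonds broken (reactants):
  C≡C: 2 × 811 = 1622
  C–H: 4 × 397 = 1588
  O=O: 5 × 491 = 2455
  Σ(broken) = 5665 kJ
Bonds formed (products):
  C=O: 8 × 825 = 6600
  O–H: 4 × 480 = 1920
  Σ(formed) = 8520 kJ
ΔH = Σ(broken) − Σ(formed) = 5665 − 8520 = −2855 kJ

ΔH ≈ −2855 kJ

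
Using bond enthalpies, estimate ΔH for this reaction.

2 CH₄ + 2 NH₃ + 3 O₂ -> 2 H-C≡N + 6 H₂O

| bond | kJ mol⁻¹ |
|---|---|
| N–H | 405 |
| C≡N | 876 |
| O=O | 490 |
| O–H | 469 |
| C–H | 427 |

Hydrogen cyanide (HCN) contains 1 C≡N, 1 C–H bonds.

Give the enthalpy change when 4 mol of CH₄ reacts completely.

Bonds broken (reactants):
  C–H: 8 × 427 = 3416
  N–H: 6 × 405 = 2430
  O=O: 3 × 490 = 1470
  Σ(broken) = 7316 kJ
Bonds formed (products):
  C≡N: 2 × 876 = 1752
  C–H: 2 × 427 = 854
  O–H: 12 × 469 = 5628
  Σ(formed) = 8234 kJ
ΔH = Σ(broken) − Σ(formed) = 7316 − 8234 = −918 kJ
For 2× the reaction as written: 2 × (−918) = −1836 kJ

ΔH = −1836 kJ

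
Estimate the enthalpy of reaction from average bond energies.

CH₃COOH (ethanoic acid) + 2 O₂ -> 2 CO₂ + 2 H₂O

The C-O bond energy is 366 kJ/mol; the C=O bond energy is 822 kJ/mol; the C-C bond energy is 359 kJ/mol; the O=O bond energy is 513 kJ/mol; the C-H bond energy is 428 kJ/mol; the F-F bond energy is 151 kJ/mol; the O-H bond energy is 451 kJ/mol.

ΔH ≈ −784 kJ

Bonds broken (reactants):
  C-C: 1 × 359 = 359
  C-H: 3 × 428 = 1284
  C-O: 1 × 366 = 366
  C=O: 1 × 822 = 822
  O-H: 1 × 451 = 451
  O=O: 2 × 513 = 1026
  Σ(broken) = 4308 kJ
Bonds formed (products):
  C=O: 4 × 822 = 3288
  O-H: 4 × 451 = 1804
  Σ(formed) = 5092 kJ
ΔH = Σ(broken) − Σ(formed) = 4308 − 5092 = −784 kJ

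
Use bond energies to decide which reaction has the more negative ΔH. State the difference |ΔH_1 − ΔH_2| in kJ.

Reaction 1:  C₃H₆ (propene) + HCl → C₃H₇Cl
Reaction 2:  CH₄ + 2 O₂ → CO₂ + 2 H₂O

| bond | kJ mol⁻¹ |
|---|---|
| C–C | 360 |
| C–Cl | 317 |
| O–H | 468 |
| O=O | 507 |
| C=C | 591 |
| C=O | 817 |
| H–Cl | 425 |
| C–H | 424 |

Reaction 1:
  Bonds broken (reactants):
    C–C: 1 × 360 = 360
    C–H: 6 × 424 = 2544
    C=C: 1 × 591 = 591
    H–Cl: 1 × 425 = 425
    Σ(broken) = 3920 kJ
  Bonds formed (products):
    C–C: 2 × 360 = 720
    C–Cl: 1 × 317 = 317
    C–H: 7 × 424 = 2968
    Σ(formed) = 4005 kJ
  ΔH_1 = 3920 − 4005 = −85 kJ
Reaction 2:
  Bonds broken (reactants):
    C–H: 4 × 424 = 1696
    O=O: 2 × 507 = 1014
    Σ(broken) = 2710 kJ
  Bonds formed (products):
    C=O: 2 × 817 = 1634
    O–H: 4 × 468 = 1872
    Σ(formed) = 3506 kJ
  ΔH_2 = 2710 − 3506 = −796 kJ
ΔH_1 − ΔH_2 = +711 kJ, so reaction 2 has the more negative ΔH; |ΔH_1 − ΔH_2| = 711 kJ.

Reaction 2, by 711 kJ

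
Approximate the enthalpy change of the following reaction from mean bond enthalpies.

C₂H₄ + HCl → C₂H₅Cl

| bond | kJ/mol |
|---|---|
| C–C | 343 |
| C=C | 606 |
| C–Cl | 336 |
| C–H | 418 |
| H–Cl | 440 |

Bonds broken (reactants):
  C–H: 4 × 418 = 1672
  C=C: 1 × 606 = 606
  H–Cl: 1 × 440 = 440
  Σ(broken) = 2718 kJ
Bonds formed (products):
  C–C: 1 × 343 = 343
  C–Cl: 1 × 336 = 336
  C–H: 5 × 418 = 2090
  Σ(formed) = 2769 kJ
ΔH = Σ(broken) − Σ(formed) = 2718 − 2769 = −51 kJ

ΔH ≈ −51 kJ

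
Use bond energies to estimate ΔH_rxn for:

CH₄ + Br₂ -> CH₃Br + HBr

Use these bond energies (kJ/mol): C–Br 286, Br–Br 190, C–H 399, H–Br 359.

ΔH ≈ −56 kJ

Bonds broken (reactants):
  Br–Br: 1 × 190 = 190
  C–H: 4 × 399 = 1596
  Σ(broken) = 1786 kJ
Bonds formed (products):
  C–Br: 1 × 286 = 286
  C–H: 3 × 399 = 1197
  H–Br: 1 × 359 = 359
  Σ(formed) = 1842 kJ
ΔH = Σ(broken) − Σ(formed) = 1786 − 1842 = −56 kJ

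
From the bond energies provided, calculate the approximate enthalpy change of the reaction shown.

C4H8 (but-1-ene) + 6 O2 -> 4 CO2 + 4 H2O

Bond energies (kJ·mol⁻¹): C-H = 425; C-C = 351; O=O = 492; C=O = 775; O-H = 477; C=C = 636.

ΔH ≈ −2326 kJ

Bonds broken (reactants):
  C-C: 2 × 351 = 702
  C-H: 8 × 425 = 3400
  C=C: 1 × 636 = 636
  O=O: 6 × 492 = 2952
  Σ(broken) = 7690 kJ
Bonds formed (products):
  C=O: 8 × 775 = 6200
  O-H: 8 × 477 = 3816
  Σ(formed) = 10016 kJ
ΔH = Σ(broken) − Σ(formed) = 7690 − 10016 = −2326 kJ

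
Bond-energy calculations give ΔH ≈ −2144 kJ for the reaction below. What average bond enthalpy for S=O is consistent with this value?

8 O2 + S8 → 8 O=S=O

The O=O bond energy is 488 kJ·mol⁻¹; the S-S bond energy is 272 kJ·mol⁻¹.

Let D be the S=O bond energy.
Σ(broken) = 8×488 + 8×272 = 6080
Σ(formed) = 16×D = 16D
ΔH = Σ(broken) − Σ(formed) = (6080) − (16D) = +6080 − 16D
Setting this equal to −2144 kJ gives 16D = 8224, so D = 514 kJ/mol.

D(S=O) ≈ 514 kJ/mol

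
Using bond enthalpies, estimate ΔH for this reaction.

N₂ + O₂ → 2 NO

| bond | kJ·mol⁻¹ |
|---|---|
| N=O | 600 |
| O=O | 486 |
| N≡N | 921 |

Bonds broken (reactants):
  N≡N: 1 × 921 = 921
  O=O: 1 × 486 = 486
  Σ(broken) = 1407 kJ
Bonds formed (products):
  N=O: 2 × 600 = 1200
  Σ(formed) = 1200 kJ
ΔH = Σ(broken) − Σ(formed) = 1407 − 1200 = +207 kJ

ΔH ≈ +207 kJ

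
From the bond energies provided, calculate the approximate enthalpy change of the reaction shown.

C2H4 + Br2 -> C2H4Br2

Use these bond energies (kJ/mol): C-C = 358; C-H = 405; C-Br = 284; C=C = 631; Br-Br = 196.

ΔH ≈ −99 kJ

Bonds broken (reactants):
  Br-Br: 1 × 196 = 196
  C-H: 4 × 405 = 1620
  C=C: 1 × 631 = 631
  Σ(broken) = 2447 kJ
Bonds formed (products):
  C-Br: 2 × 284 = 568
  C-C: 1 × 358 = 358
  C-H: 4 × 405 = 1620
  Σ(formed) = 2546 kJ
ΔH = Σ(broken) − Σ(formed) = 2447 − 2546 = −99 kJ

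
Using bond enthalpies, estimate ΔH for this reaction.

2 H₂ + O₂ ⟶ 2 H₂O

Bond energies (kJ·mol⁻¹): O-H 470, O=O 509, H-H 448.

Bonds broken (reactants):
  H-H: 2 × 448 = 896
  O=O: 1 × 509 = 509
  Σ(broken) = 1405 kJ
Bonds formed (products):
  O-H: 4 × 470 = 1880
  Σ(formed) = 1880 kJ
ΔH = Σ(broken) − Σ(formed) = 1405 − 1880 = −475 kJ

ΔH ≈ −475 kJ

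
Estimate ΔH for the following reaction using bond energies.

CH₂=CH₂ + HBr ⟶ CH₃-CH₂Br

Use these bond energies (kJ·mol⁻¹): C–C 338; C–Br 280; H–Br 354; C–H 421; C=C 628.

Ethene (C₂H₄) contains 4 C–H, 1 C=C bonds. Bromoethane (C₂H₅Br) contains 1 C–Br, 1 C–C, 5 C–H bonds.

Bonds broken (reactants):
  C–H: 4 × 421 = 1684
  C=C: 1 × 628 = 628
  H–Br: 1 × 354 = 354
  Σ(broken) = 2666 kJ
Bonds formed (products):
  C–Br: 1 × 280 = 280
  C–C: 1 × 338 = 338
  C–H: 5 × 421 = 2105
  Σ(formed) = 2723 kJ
ΔH = Σ(broken) − Σ(formed) = 2666 − 2723 = −57 kJ

ΔH ≈ −57 kJ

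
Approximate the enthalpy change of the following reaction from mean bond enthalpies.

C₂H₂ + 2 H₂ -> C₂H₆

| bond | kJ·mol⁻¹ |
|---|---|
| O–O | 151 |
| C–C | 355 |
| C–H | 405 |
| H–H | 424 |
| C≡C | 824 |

Bonds broken (reactants):
  C≡C: 1 × 824 = 824
  C–H: 2 × 405 = 810
  H–H: 2 × 424 = 848
  Σ(broken) = 2482 kJ
Bonds formed (products):
  C–C: 1 × 355 = 355
  C–H: 6 × 405 = 2430
  Σ(formed) = 2785 kJ
ΔH = Σ(broken) − Σ(formed) = 2482 − 2785 = −303 kJ

ΔH ≈ −303 kJ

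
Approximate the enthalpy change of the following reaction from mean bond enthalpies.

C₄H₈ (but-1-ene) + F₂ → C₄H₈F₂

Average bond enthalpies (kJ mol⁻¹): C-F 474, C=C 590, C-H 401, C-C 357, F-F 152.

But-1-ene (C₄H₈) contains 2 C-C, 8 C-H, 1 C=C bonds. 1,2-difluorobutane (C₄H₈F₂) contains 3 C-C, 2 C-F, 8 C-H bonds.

Bonds broken (reactants):
  C-C: 2 × 357 = 714
  C-H: 8 × 401 = 3208
  C=C: 1 × 590 = 590
  F-F: 1 × 152 = 152
  Σ(broken) = 4664 kJ
Bonds formed (products):
  C-C: 3 × 357 = 1071
  C-F: 2 × 474 = 948
  C-H: 8 × 401 = 3208
  Σ(formed) = 5227 kJ
ΔH = Σ(broken) − Σ(formed) = 4664 − 5227 = −563 kJ

ΔH ≈ −563 kJ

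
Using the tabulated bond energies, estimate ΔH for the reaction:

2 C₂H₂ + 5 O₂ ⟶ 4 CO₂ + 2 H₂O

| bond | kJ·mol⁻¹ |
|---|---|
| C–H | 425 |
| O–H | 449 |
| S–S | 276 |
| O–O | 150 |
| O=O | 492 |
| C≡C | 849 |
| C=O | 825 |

ΔH ≈ −2538 kJ

Bonds broken (reactants):
  C≡C: 2 × 849 = 1698
  C–H: 4 × 425 = 1700
  O=O: 5 × 492 = 2460
  Σ(broken) = 5858 kJ
Bonds formed (products):
  C=O: 8 × 825 = 6600
  O–H: 4 × 449 = 1796
  Σ(formed) = 8396 kJ
ΔH = Σ(broken) − Σ(formed) = 5858 − 8396 = −2538 kJ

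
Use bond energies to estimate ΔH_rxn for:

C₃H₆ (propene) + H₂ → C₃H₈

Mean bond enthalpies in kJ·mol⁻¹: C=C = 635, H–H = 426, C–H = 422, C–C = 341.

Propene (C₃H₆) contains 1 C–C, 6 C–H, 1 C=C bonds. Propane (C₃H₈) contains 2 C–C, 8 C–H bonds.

ΔH ≈ −124 kJ

Bonds broken (reactants):
  C–C: 1 × 341 = 341
  C–H: 6 × 422 = 2532
  C=C: 1 × 635 = 635
  H–H: 1 × 426 = 426
  Σ(broken) = 3934 kJ
Bonds formed (products):
  C–C: 2 × 341 = 682
  C–H: 8 × 422 = 3376
  Σ(formed) = 4058 kJ
ΔH = Σ(broken) − Σ(formed) = 3934 − 4058 = −124 kJ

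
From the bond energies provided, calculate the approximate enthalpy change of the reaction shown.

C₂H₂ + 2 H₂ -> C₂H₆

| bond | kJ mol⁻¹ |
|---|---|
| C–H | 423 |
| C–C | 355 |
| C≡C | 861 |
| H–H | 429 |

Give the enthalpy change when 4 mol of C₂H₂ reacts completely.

Bonds broken (reactants):
  C≡C: 1 × 861 = 861
  C–H: 2 × 423 = 846
  H–H: 2 × 429 = 858
  Σ(broken) = 2565 kJ
Bonds formed (products):
  C–C: 1 × 355 = 355
  C–H: 6 × 423 = 2538
  Σ(formed) = 2893 kJ
ΔH = Σ(broken) − Σ(formed) = 2565 − 2893 = −328 kJ
For 4× the reaction as written: 4 × (−328) = −1312 kJ

ΔH = −1312 kJ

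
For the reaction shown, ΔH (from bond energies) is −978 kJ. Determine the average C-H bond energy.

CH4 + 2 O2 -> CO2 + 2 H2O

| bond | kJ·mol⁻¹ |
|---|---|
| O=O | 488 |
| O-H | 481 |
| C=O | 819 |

D(C-H) ≈ 402 kJ/mol

Let D be the C-H bond energy.
Σ(broken) = 4×D + 2×488 = 976 + 4D
Σ(formed) = 2×819 + 4×481 = 3562
ΔH = Σ(broken) − Σ(formed) = (976 + 4D) − (3562) = −2586 + 4D
Setting this equal to −978 kJ gives 4D = 1608, so D = 402 kJ/mol.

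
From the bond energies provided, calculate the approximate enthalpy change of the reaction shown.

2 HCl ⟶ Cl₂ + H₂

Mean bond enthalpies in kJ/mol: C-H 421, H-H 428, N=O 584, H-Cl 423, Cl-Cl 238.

ΔH ≈ +180 kJ

Bonds broken (reactants):
  H-Cl: 2 × 423 = 846
  Σ(broken) = 846 kJ
Bonds formed (products):
  Cl-Cl: 1 × 238 = 238
  H-H: 1 × 428 = 428
  Σ(formed) = 666 kJ
ΔH = Σ(broken) − Σ(formed) = 846 − 666 = +180 kJ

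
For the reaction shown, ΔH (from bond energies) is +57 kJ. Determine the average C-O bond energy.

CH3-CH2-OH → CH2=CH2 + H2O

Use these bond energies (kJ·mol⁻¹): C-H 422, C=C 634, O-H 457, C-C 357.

D(C-O) ≈ 369 kJ/mol

Let D be the C-O bond energy.
Σ(broken) = 1×357 + 5×422 + 1×D + 1×457 = 2924 + D
Σ(formed) = 4×422 + 1×634 + 2×457 = 3236
ΔH = Σ(broken) − Σ(formed) = (2924 + D) − (3236) = −312 + D
Setting this equal to +57 kJ gives D = 369 kJ/mol.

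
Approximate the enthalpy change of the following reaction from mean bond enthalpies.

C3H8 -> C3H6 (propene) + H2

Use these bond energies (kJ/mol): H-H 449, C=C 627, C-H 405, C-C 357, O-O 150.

Bonds broken (reactants):
  C-C: 2 × 357 = 714
  C-H: 8 × 405 = 3240
  Σ(broken) = 3954 kJ
Bonds formed (products):
  C-C: 1 × 357 = 357
  C-H: 6 × 405 = 2430
  C=C: 1 × 627 = 627
  H-H: 1 × 449 = 449
  Σ(formed) = 3863 kJ
ΔH = Σ(broken) − Σ(formed) = 3954 − 3863 = +91 kJ

ΔH ≈ +91 kJ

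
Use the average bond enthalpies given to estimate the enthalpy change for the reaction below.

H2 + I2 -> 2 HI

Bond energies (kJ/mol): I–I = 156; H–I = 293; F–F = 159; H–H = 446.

Bonds broken (reactants):
  H–H: 1 × 446 = 446
  I–I: 1 × 156 = 156
  Σ(broken) = 602 kJ
Bonds formed (products):
  H–I: 2 × 293 = 586
  Σ(formed) = 586 kJ
ΔH = Σ(broken) − Σ(formed) = 602 − 586 = +16 kJ

ΔH ≈ +16 kJ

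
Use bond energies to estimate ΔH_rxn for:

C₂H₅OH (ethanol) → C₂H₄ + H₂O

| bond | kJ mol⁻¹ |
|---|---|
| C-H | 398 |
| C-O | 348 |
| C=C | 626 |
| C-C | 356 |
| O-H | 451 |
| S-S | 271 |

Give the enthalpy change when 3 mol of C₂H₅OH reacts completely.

ΔH = +75 kJ

Bonds broken (reactants):
  C-C: 1 × 356 = 356
  C-H: 5 × 398 = 1990
  C-O: 1 × 348 = 348
  O-H: 1 × 451 = 451
  Σ(broken) = 3145 kJ
Bonds formed (products):
  C-H: 4 × 398 = 1592
  C=C: 1 × 626 = 626
  O-H: 2 × 451 = 902
  Σ(formed) = 3120 kJ
ΔH = Σ(broken) − Σ(formed) = 3145 − 3120 = +25 kJ
For 3× the reaction as written: 3 × (+25) = +75 kJ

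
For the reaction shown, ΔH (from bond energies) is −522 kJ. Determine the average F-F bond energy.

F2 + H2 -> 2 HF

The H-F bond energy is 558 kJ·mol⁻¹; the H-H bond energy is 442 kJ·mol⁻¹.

D(F-F) ≈ 152 kJ/mol

Let D be the F-F bond energy.
Σ(broken) = 1×D + 1×442 = 442 + D
Σ(formed) = 2×558 = 1116
ΔH = Σ(broken) − Σ(formed) = (442 + D) − (1116) = −674 + D
Setting this equal to −522 kJ gives D = 152 kJ/mol.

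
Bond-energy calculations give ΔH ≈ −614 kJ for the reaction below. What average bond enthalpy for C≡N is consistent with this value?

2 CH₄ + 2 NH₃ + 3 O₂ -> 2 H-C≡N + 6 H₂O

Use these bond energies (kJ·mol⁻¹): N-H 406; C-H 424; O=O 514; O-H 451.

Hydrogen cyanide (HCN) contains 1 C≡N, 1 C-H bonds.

Let D be the C≡N bond energy.
Σ(broken) = 8×424 + 6×406 + 3×514 = 7370
Σ(formed) = 2×D + 2×424 + 12×451 = 6260 + 2D
ΔH = Σ(broken) − Σ(formed) = (7370) − (6260 + 2D) = +1110 − 2D
Setting this equal to −614 kJ gives 2D = 1724, so D = 862 kJ/mol.

D(C≡N) ≈ 862 kJ/mol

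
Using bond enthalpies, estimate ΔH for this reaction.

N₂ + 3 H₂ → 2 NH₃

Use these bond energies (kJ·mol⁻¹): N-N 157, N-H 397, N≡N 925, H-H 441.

Bonds broken (reactants):
  H-H: 3 × 441 = 1323
  N≡N: 1 × 925 = 925
  Σ(broken) = 2248 kJ
Bonds formed (products):
  N-H: 6 × 397 = 2382
  Σ(formed) = 2382 kJ
ΔH = Σ(broken) − Σ(formed) = 2248 − 2382 = −134 kJ

ΔH ≈ −134 kJ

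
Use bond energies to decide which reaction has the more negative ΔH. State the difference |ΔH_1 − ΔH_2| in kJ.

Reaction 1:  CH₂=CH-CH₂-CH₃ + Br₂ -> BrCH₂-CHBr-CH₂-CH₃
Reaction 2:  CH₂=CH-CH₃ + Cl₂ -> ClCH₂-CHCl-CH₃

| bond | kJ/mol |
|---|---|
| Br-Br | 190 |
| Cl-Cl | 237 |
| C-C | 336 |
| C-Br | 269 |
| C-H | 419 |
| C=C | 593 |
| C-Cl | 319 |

Reaction 2, by 53 kJ

Reaction 1:
  Bonds broken (reactants):
    Br-Br: 1 × 190 = 190
    C-C: 2 × 336 = 672
    C-H: 8 × 419 = 3352
    C=C: 1 × 593 = 593
    Σ(broken) = 4807 kJ
  Bonds formed (products):
    C-Br: 2 × 269 = 538
    C-C: 3 × 336 = 1008
    C-H: 8 × 419 = 3352
    Σ(formed) = 4898 kJ
  ΔH_1 = 4807 − 4898 = −91 kJ
Reaction 2:
  Bonds broken (reactants):
    C-C: 1 × 336 = 336
    C-H: 6 × 419 = 2514
    C=C: 1 × 593 = 593
    Cl-Cl: 1 × 237 = 237
    Σ(broken) = 3680 kJ
  Bonds formed (products):
    C-C: 2 × 336 = 672
    C-Cl: 2 × 319 = 638
    C-H: 6 × 419 = 2514
    Σ(formed) = 3824 kJ
  ΔH_2 = 3680 − 3824 = −144 kJ
ΔH_1 − ΔH_2 = +53 kJ, so reaction 2 has the more negative ΔH; |ΔH_1 − ΔH_2| = 53 kJ.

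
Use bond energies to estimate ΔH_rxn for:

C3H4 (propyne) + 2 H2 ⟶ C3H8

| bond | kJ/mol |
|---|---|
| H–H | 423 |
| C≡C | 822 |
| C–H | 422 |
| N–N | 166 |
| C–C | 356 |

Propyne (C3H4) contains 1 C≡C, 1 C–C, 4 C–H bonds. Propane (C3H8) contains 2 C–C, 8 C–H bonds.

Bonds broken (reactants):
  C≡C: 1 × 822 = 822
  C–C: 1 × 356 = 356
  C–H: 4 × 422 = 1688
  H–H: 2 × 423 = 846
  Σ(broken) = 3712 kJ
Bonds formed (products):
  C–C: 2 × 356 = 712
  C–H: 8 × 422 = 3376
  Σ(formed) = 4088 kJ
ΔH = Σ(broken) − Σ(formed) = 3712 − 4088 = −376 kJ

ΔH ≈ −376 kJ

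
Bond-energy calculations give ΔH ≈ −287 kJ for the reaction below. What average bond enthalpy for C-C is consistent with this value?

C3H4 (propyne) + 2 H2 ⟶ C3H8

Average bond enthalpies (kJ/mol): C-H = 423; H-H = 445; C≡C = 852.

D(C-C) ≈ 337 kJ/mol

Let D be the C-C bond energy.
Σ(broken) = 1×852 + 1×D + 4×423 + 2×445 = 3434 + D
Σ(formed) = 2×D + 8×423 = 3384 + 2D
ΔH = Σ(broken) − Σ(formed) = (3434 + D) − (3384 + 2D) = +50 − D
Setting this equal to −287 kJ gives D = 337 kJ/mol.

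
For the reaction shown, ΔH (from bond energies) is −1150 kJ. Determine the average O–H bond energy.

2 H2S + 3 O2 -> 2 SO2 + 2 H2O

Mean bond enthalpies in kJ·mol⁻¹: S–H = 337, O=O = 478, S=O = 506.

Let D be the O–H bond energy.
Σ(broken) = 3×478 + 4×337 = 2782
Σ(formed) = 4×D + 4×506 = 2024 + 4D
ΔH = Σ(broken) − Σ(formed) = (2782) − (2024 + 4D) = +758 − 4D
Setting this equal to −1150 kJ gives 4D = 1908, so D = 477 kJ/mol.

D(O–H) ≈ 477 kJ/mol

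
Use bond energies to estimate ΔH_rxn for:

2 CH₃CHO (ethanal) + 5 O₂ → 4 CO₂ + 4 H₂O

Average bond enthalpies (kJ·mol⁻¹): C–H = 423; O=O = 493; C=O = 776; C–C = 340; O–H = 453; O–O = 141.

Bonds broken (reactants):
  C–C: 2 × 340 = 680
  C–H: 8 × 423 = 3384
  C=O: 2 × 776 = 1552
  O=O: 5 × 493 = 2465
  Σ(broken) = 8081 kJ
Bonds formed (products):
  C=O: 8 × 776 = 6208
  O–H: 8 × 453 = 3624
  Σ(formed) = 9832 kJ
ΔH = Σ(broken) − Σ(formed) = 8081 − 9832 = −1751 kJ

ΔH ≈ −1751 kJ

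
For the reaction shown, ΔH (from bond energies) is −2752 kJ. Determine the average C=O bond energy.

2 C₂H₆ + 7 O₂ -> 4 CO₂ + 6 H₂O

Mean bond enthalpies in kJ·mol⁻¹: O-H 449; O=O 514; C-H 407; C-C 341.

D(C=O) ≈ 816 kJ/mol

Let D be the C=O bond energy.
Σ(broken) = 2×341 + 12×407 + 7×514 = 9164
Σ(formed) = 8×D + 12×449 = 5388 + 8D
ΔH = Σ(broken) − Σ(formed) = (9164) − (5388 + 8D) = +3776 − 8D
Setting this equal to −2752 kJ gives 8D = 6528, so D = 816 kJ/mol.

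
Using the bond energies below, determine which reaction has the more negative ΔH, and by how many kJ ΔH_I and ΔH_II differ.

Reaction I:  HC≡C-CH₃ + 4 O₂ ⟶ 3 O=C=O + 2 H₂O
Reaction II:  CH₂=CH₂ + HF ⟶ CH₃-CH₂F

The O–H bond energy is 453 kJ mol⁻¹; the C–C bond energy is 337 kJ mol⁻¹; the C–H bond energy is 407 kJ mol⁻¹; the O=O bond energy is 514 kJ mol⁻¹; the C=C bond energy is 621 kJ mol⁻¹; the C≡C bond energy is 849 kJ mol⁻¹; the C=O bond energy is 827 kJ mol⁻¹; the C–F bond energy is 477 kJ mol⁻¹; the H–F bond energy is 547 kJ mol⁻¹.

Reaction I, by 1851 kJ

Reaction I:
  Bonds broken (reactants):
    C≡C: 1 × 849 = 849
    C–C: 1 × 337 = 337
    C–H: 4 × 407 = 1628
    O=O: 4 × 514 = 2056
    Σ(broken) = 4870 kJ
  Bonds formed (products):
    C=O: 6 × 827 = 4962
    O–H: 4 × 453 = 1812
    Σ(formed) = 6774 kJ
  ΔH_I = 4870 − 6774 = −1904 kJ
Reaction II:
  Bonds broken (reactants):
    C–H: 4 × 407 = 1628
    C=C: 1 × 621 = 621
    H–F: 1 × 547 = 547
    Σ(broken) = 2796 kJ
  Bonds formed (products):
    C–C: 1 × 337 = 337
    C–F: 1 × 477 = 477
    C–H: 5 × 407 = 2035
    Σ(formed) = 2849 kJ
  ΔH_II = 2796 − 2849 = −53 kJ
ΔH_I − ΔH_II = −1851 kJ, so reaction I has the more negative ΔH; |ΔH_I − ΔH_II| = 1851 kJ.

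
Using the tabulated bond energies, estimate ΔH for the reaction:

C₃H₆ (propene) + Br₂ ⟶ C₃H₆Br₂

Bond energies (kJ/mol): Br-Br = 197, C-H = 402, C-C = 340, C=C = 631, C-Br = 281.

ΔH ≈ −74 kJ

Bonds broken (reactants):
  Br-Br: 1 × 197 = 197
  C-C: 1 × 340 = 340
  C-H: 6 × 402 = 2412
  C=C: 1 × 631 = 631
  Σ(broken) = 3580 kJ
Bonds formed (products):
  C-Br: 2 × 281 = 562
  C-C: 2 × 340 = 680
  C-H: 6 × 402 = 2412
  Σ(formed) = 3654 kJ
ΔH = Σ(broken) − Σ(formed) = 3580 − 3654 = −74 kJ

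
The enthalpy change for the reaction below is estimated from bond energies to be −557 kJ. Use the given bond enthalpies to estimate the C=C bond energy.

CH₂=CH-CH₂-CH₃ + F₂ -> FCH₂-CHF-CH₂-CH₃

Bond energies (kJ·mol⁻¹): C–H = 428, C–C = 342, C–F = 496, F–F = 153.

D(C=C) ≈ 624 kJ/mol

Let D be the C=C bond energy.
Σ(broken) = 2×342 + 8×428 + 1×D + 1×153 = 4261 + D
Σ(formed) = 3×342 + 2×496 + 8×428 = 5442
ΔH = Σ(broken) − Σ(formed) = (4261 + D) − (5442) = −1181 + D
Setting this equal to −557 kJ gives D = 624 kJ/mol.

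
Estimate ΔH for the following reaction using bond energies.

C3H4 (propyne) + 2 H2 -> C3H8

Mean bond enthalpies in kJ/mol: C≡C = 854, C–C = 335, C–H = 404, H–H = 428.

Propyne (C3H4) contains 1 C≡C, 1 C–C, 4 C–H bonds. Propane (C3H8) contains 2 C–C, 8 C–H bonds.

ΔH ≈ −241 kJ

Bonds broken (reactants):
  C≡C: 1 × 854 = 854
  C–C: 1 × 335 = 335
  C–H: 4 × 404 = 1616
  H–H: 2 × 428 = 856
  Σ(broken) = 3661 kJ
Bonds formed (products):
  C–C: 2 × 335 = 670
  C–H: 8 × 404 = 3232
  Σ(formed) = 3902 kJ
ΔH = Σ(broken) − Σ(formed) = 3661 − 3902 = −241 kJ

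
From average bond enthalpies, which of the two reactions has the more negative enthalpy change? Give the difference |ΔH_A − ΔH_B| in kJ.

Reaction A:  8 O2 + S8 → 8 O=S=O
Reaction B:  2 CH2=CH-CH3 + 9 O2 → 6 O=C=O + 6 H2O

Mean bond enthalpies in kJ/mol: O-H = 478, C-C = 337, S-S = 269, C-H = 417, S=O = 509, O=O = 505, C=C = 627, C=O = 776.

Reaction B, by 1619 kJ

Reaction A:
  Bonds broken (reactants):
    O=O: 8 × 505 = 4040
    S-S: 8 × 269 = 2152
    Σ(broken) = 6192 kJ
  Bonds formed (products):
    S=O: 16 × 509 = 8144
    Σ(formed) = 8144 kJ
  ΔH_A = 6192 − 8144 = −1952 kJ
Reaction B:
  Bonds broken (reactants):
    C-C: 2 × 337 = 674
    C-H: 12 × 417 = 5004
    C=C: 2 × 627 = 1254
    O=O: 9 × 505 = 4545
    Σ(broken) = 11477 kJ
  Bonds formed (products):
    C=O: 12 × 776 = 9312
    O-H: 12 × 478 = 5736
    Σ(formed) = 15048 kJ
  ΔH_B = 11477 − 15048 = −3571 kJ
ΔH_A − ΔH_B = +1619 kJ, so reaction B has the more negative ΔH; |ΔH_A − ΔH_B| = 1619 kJ.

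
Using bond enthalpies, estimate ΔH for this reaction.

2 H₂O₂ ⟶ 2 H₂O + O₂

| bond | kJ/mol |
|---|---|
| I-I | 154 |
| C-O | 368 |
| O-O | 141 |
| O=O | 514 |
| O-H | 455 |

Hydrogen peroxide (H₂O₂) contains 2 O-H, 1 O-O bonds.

Bonds broken (reactants):
  O-H: 4 × 455 = 1820
  O-O: 2 × 141 = 282
  Σ(broken) = 2102 kJ
Bonds formed (products):
  O-H: 4 × 455 = 1820
  O=O: 1 × 514 = 514
  Σ(formed) = 2334 kJ
ΔH = Σ(broken) − Σ(formed) = 2102 − 2334 = −232 kJ

ΔH ≈ −232 kJ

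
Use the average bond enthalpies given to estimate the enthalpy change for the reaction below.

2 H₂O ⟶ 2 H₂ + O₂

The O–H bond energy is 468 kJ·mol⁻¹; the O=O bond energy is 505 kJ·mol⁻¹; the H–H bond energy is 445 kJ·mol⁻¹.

ΔH ≈ +477 kJ

Bonds broken (reactants):
  O–H: 4 × 468 = 1872
  Σ(broken) = 1872 kJ
Bonds formed (products):
  H–H: 2 × 445 = 890
  O=O: 1 × 505 = 505
  Σ(formed) = 1395 kJ
ΔH = Σ(broken) − Σ(formed) = 1872 − 1395 = +477 kJ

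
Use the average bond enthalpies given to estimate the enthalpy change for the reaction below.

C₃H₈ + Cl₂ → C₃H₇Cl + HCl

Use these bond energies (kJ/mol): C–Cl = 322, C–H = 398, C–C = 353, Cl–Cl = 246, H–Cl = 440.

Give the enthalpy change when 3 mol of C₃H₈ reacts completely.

ΔH = −354 kJ

Bonds broken (reactants):
  C–C: 2 × 353 = 706
  C–H: 8 × 398 = 3184
  Cl–Cl: 1 × 246 = 246
  Σ(broken) = 4136 kJ
Bonds formed (products):
  C–C: 2 × 353 = 706
  C–Cl: 1 × 322 = 322
  C–H: 7 × 398 = 2786
  H–Cl: 1 × 440 = 440
  Σ(formed) = 4254 kJ
ΔH = Σ(broken) − Σ(formed) = 4136 − 4254 = −118 kJ
For 3× the reaction as written: 3 × (−118) = −354 kJ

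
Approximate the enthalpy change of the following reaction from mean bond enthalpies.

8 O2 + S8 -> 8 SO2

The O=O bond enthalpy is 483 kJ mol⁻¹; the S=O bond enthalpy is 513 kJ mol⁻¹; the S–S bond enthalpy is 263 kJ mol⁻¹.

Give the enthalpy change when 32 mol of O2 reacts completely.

Bonds broken (reactants):
  O=O: 8 × 483 = 3864
  S–S: 8 × 263 = 2104
  Σ(broken) = 5968 kJ
Bonds formed (products):
  S=O: 16 × 513 = 8208
  Σ(formed) = 8208 kJ
ΔH = Σ(broken) − Σ(formed) = 5968 − 8208 = −2240 kJ
For 4× the reaction as written: 4 × (−2240) = −8960 kJ

ΔH = −8960 kJ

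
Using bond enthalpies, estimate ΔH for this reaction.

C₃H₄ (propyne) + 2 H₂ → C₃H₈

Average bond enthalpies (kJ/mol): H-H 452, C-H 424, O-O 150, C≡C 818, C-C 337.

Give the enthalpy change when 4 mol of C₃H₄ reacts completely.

ΔH = −1244 kJ

Bonds broken (reactants):
  C≡C: 1 × 818 = 818
  C-C: 1 × 337 = 337
  C-H: 4 × 424 = 1696
  H-H: 2 × 452 = 904
  Σ(broken) = 3755 kJ
Bonds formed (products):
  C-C: 2 × 337 = 674
  C-H: 8 × 424 = 3392
  Σ(formed) = 4066 kJ
ΔH = Σ(broken) − Σ(formed) = 3755 − 4066 = −311 kJ
For 4× the reaction as written: 4 × (−311) = −1244 kJ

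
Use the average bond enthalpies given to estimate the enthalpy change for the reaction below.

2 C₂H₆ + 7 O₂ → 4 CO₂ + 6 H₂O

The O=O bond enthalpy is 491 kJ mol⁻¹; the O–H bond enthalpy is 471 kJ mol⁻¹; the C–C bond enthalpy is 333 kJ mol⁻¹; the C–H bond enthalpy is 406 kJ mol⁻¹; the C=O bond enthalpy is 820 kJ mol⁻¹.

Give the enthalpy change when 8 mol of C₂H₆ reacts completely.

Bonds broken (reactants):
  C–C: 2 × 333 = 666
  C–H: 12 × 406 = 4872
  O=O: 7 × 491 = 3437
  Σ(broken) = 8975 kJ
Bonds formed (products):
  C=O: 8 × 820 = 6560
  O–H: 12 × 471 = 5652
  Σ(formed) = 12212 kJ
ΔH = Σ(broken) − Σ(formed) = 8975 − 12212 = −3237 kJ
For 4× the reaction as written: 4 × (−3237) = −12948 kJ

ΔH = −12948 kJ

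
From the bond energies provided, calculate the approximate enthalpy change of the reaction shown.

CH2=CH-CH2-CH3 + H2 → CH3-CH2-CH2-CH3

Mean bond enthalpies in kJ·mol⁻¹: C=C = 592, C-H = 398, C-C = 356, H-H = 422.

Bonds broken (reactants):
  C-C: 2 × 356 = 712
  C-H: 8 × 398 = 3184
  C=C: 1 × 592 = 592
  H-H: 1 × 422 = 422
  Σ(broken) = 4910 kJ
Bonds formed (products):
  C-C: 3 × 356 = 1068
  C-H: 10 × 398 = 3980
  Σ(formed) = 5048 kJ
ΔH = Σ(broken) − Σ(formed) = 4910 − 5048 = −138 kJ

ΔH ≈ −138 kJ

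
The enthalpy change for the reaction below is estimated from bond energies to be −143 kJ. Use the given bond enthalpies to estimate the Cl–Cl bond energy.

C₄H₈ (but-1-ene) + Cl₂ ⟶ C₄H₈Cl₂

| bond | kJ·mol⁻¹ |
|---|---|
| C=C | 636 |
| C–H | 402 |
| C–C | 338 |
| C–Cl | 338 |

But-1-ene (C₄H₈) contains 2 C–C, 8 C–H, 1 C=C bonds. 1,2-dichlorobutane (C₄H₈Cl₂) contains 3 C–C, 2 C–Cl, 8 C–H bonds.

Let D be the Cl–Cl bond energy.
Σ(broken) = 2×338 + 8×402 + 1×636 + 1×D = 4528 + D
Σ(formed) = 3×338 + 2×338 + 8×402 = 4906
ΔH = Σ(broken) − Σ(formed) = (4528 + D) − (4906) = −378 + D
Setting this equal to −143 kJ gives D = 235 kJ/mol.

D(Cl–Cl) ≈ 235 kJ/mol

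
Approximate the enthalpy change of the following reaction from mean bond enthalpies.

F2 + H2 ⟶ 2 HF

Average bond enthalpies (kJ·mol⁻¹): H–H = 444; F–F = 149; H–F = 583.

ΔH ≈ −573 kJ

Bonds broken (reactants):
  F–F: 1 × 149 = 149
  H–H: 1 × 444 = 444
  Σ(broken) = 593 kJ
Bonds formed (products):
  H–F: 2 × 583 = 1166
  Σ(formed) = 1166 kJ
ΔH = Σ(broken) − Σ(formed) = 593 − 1166 = −573 kJ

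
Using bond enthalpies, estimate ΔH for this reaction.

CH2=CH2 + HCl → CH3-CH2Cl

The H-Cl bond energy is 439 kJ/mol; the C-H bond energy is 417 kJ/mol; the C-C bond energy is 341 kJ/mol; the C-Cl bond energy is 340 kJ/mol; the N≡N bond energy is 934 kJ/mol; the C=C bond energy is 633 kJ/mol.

Bonds broken (reactants):
  C-H: 4 × 417 = 1668
  C=C: 1 × 633 = 633
  H-Cl: 1 × 439 = 439
  Σ(broken) = 2740 kJ
Bonds formed (products):
  C-C: 1 × 341 = 341
  C-Cl: 1 × 340 = 340
  C-H: 5 × 417 = 2085
  Σ(formed) = 2766 kJ
ΔH = Σ(broken) − Σ(formed) = 2740 − 2766 = −26 kJ

ΔH ≈ −26 kJ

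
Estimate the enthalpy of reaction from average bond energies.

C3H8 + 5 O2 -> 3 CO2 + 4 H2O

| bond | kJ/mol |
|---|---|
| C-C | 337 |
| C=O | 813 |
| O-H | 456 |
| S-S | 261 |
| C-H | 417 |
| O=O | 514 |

Bonds broken (reactants):
  C-C: 2 × 337 = 674
  C-H: 8 × 417 = 3336
  O=O: 5 × 514 = 2570
  Σ(broken) = 6580 kJ
Bonds formed (products):
  C=O: 6 × 813 = 4878
  O-H: 8 × 456 = 3648
  Σ(formed) = 8526 kJ
ΔH = Σ(broken) − Σ(formed) = 6580 − 8526 = −1946 kJ

ΔH ≈ −1946 kJ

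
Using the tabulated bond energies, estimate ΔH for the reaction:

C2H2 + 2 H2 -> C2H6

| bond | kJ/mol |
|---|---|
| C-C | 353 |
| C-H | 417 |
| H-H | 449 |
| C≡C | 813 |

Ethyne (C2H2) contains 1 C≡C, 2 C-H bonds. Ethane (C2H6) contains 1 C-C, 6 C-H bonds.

ΔH ≈ −310 kJ

Bonds broken (reactants):
  C≡C: 1 × 813 = 813
  C-H: 2 × 417 = 834
  H-H: 2 × 449 = 898
  Σ(broken) = 2545 kJ
Bonds formed (products):
  C-C: 1 × 353 = 353
  C-H: 6 × 417 = 2502
  Σ(formed) = 2855 kJ
ΔH = Σ(broken) − Σ(formed) = 2545 − 2855 = −310 kJ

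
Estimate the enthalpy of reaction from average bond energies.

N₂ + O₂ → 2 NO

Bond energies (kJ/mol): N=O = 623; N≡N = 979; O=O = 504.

Bonds broken (reactants):
  N≡N: 1 × 979 = 979
  O=O: 1 × 504 = 504
  Σ(broken) = 1483 kJ
Bonds formed (products):
  N=O: 2 × 623 = 1246
  Σ(formed) = 1246 kJ
ΔH = Σ(broken) − Σ(formed) = 1483 − 1246 = +237 kJ

ΔH ≈ +237 kJ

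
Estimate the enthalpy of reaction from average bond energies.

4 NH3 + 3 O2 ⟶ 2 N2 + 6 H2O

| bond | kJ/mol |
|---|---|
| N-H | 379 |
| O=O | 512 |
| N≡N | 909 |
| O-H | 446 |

ΔH ≈ −1086 kJ

Bonds broken (reactants):
  N-H: 12 × 379 = 4548
  O=O: 3 × 512 = 1536
  Σ(broken) = 6084 kJ
Bonds formed (products):
  N≡N: 2 × 909 = 1818
  O-H: 12 × 446 = 5352
  Σ(formed) = 7170 kJ
ΔH = Σ(broken) − Σ(formed) = 6084 − 7170 = −1086 kJ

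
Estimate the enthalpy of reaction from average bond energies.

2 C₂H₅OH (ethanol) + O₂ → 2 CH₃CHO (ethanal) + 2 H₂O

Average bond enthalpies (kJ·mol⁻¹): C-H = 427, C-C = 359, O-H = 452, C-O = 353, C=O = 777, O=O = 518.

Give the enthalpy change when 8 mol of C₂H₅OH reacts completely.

ΔH = −1520 kJ

Bonds broken (reactants):
  C-C: 2 × 359 = 718
  C-H: 10 × 427 = 4270
  C-O: 2 × 353 = 706
  O-H: 2 × 452 = 904
  O=O: 1 × 518 = 518
  Σ(broken) = 7116 kJ
Bonds formed (products):
  C-C: 2 × 359 = 718
  C-H: 8 × 427 = 3416
  C=O: 2 × 777 = 1554
  O-H: 4 × 452 = 1808
  Σ(formed) = 7496 kJ
ΔH = Σ(broken) − Σ(formed) = 7116 − 7496 = −380 kJ
For 4× the reaction as written: 4 × (−380) = −1520 kJ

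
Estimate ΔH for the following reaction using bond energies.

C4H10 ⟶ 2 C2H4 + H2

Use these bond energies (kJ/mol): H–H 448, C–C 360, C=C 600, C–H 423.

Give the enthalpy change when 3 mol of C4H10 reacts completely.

ΔH = +834 kJ

Bonds broken (reactants):
  C–C: 3 × 360 = 1080
  C–H: 10 × 423 = 4230
  Σ(broken) = 5310 kJ
Bonds formed (products):
  C–H: 8 × 423 = 3384
  C=C: 2 × 600 = 1200
  H–H: 1 × 448 = 448
  Σ(formed) = 5032 kJ
ΔH = Σ(broken) − Σ(formed) = 5310 − 5032 = +278 kJ
For 3× the reaction as written: 3 × (+278) = +834 kJ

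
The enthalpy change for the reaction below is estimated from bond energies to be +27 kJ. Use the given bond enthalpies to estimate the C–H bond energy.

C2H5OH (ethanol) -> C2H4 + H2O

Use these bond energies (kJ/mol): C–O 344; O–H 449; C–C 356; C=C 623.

Let D be the C–H bond energy.
Σ(broken) = 1×356 + 5×D + 1×344 + 1×449 = 1149 + 5D
Σ(formed) = 4×D + 1×623 + 2×449 = 1521 + 4D
ΔH = Σ(broken) − Σ(formed) = (1149 + 5D) − (1521 + 4D) = −372 + D
Setting this equal to +27 kJ gives D = 399 kJ/mol.

D(C–H) ≈ 399 kJ/mol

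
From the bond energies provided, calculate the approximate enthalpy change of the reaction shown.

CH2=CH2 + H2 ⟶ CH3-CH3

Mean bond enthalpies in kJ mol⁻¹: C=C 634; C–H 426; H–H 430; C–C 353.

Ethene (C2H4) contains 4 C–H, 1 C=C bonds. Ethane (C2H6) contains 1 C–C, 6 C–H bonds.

ΔH ≈ −141 kJ

Bonds broken (reactants):
  C–H: 4 × 426 = 1704
  C=C: 1 × 634 = 634
  H–H: 1 × 430 = 430
  Σ(broken) = 2768 kJ
Bonds formed (products):
  C–C: 1 × 353 = 353
  C–H: 6 × 426 = 2556
  Σ(formed) = 2909 kJ
ΔH = Σ(broken) − Σ(formed) = 2768 − 2909 = −141 kJ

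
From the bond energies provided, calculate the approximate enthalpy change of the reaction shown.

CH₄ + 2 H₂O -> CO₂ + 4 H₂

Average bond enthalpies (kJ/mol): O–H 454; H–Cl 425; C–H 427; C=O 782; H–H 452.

ΔH ≈ +152 kJ

Bonds broken (reactants):
  C–H: 4 × 427 = 1708
  O–H: 4 × 454 = 1816
  Σ(broken) = 3524 kJ
Bonds formed (products):
  C=O: 2 × 782 = 1564
  H–H: 4 × 452 = 1808
  Σ(formed) = 3372 kJ
ΔH = Σ(broken) − Σ(formed) = 3524 − 3372 = +152 kJ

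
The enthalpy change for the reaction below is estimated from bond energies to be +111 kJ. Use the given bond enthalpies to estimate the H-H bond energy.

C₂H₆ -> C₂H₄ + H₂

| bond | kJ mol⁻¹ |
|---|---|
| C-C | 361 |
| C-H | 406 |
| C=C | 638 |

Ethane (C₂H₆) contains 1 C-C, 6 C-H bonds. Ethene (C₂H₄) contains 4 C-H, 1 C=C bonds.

Let D be the H-H bond energy.
Σ(broken) = 1×361 + 6×406 = 2797
Σ(formed) = 4×406 + 1×638 + 1×D = 2262 + D
ΔH = Σ(broken) − Σ(formed) = (2797) − (2262 + D) = +535 − D
Setting this equal to +111 kJ gives D = 424 kJ/mol.

D(H-H) ≈ 424 kJ/mol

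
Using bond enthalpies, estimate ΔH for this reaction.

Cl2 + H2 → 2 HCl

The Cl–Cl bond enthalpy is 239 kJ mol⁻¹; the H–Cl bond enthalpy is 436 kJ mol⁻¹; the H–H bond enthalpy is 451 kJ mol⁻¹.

Bonds broken (reactants):
  Cl–Cl: 1 × 239 = 239
  H–H: 1 × 451 = 451
  Σ(broken) = 690 kJ
Bonds formed (products):
  H–Cl: 2 × 436 = 872
  Σ(formed) = 872 kJ
ΔH = Σ(broken) − Σ(formed) = 690 − 872 = −182 kJ

ΔH ≈ −182 kJ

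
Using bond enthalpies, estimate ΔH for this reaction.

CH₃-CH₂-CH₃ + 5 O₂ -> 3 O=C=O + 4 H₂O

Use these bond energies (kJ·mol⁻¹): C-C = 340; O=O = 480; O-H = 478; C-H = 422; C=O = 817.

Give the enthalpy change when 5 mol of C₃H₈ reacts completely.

ΔH = −11350 kJ

Bonds broken (reactants):
  C-C: 2 × 340 = 680
  C-H: 8 × 422 = 3376
  O=O: 5 × 480 = 2400
  Σ(broken) = 6456 kJ
Bonds formed (products):
  C=O: 6 × 817 = 4902
  O-H: 8 × 478 = 3824
  Σ(formed) = 8726 kJ
ΔH = Σ(broken) − Σ(formed) = 6456 − 8726 = −2270 kJ
For 5× the reaction as written: 5 × (−2270) = −11350 kJ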